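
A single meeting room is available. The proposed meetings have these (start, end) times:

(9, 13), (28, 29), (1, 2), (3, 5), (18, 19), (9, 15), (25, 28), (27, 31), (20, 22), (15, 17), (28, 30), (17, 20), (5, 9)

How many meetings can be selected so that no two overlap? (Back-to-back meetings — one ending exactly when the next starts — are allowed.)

9

Greedy by earliest finish: after sorting by end time, pick each interval compatible with the last pick.
Sorted by end: (1,2)  (3,5)  (5,9)  (9,13)  (9,15)  (15,17)  (18,19)  (17,20)  (20,22)  (25,28)  (28,29)  (28,30)  (27,31)
take (1,2); take (3,5); take (5,9); take (9,13); skip (9,15); take (15,17); take (18,19); take (20,22); take (25,28); take (28,29).
Selected 9 meetings.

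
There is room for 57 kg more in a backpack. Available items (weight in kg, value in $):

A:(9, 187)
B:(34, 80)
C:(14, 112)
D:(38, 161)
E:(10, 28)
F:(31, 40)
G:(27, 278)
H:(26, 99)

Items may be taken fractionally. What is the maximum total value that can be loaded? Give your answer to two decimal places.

Greedy by value/weight ratio, highest first.
Order: A (187/9=20.78) > G (278/27=10.30) > C (112/14=8.00) > D (161/38=4.24) > H (99/26=3.81) > E (28/10=2.80) > B (80/34=2.35) > F (40/31=1.29)
Fill: take A (9 @ 187) → take G (27 @ 278) → take C (14 @ 112) → take 7/38 of D → 29.66; 57/57 used.
Total value = 606.66

606.66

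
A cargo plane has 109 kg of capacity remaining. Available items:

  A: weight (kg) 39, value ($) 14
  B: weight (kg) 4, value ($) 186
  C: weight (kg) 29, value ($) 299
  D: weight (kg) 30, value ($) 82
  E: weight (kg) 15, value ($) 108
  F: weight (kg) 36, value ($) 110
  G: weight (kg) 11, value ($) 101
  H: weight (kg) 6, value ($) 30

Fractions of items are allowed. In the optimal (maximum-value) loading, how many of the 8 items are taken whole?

Sort by value per unit weight and fill in that order.
Order: B (186/4=46.50) > C (299/29=10.31) > G (101/11=9.18) > E (108/15=7.20) > H (30/6=5.00) > F (110/36=3.06) > D (82/30=2.73) > A (14/39=0.36)
Fill: take B (4 @ 186) → take C (29 @ 299) → take G (11 @ 101) → take E (15 @ 108) → take H (6 @ 30) → take F (36 @ 110) → take 8/30 of D → 21.87; 109/109 used.
6 item(s) taken whole; one partial (take 8/30 of D).

6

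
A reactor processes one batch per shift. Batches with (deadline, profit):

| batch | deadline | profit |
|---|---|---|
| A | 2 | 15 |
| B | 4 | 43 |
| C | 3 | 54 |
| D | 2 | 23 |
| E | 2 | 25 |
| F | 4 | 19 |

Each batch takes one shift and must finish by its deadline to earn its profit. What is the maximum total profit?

145

By profit: C(d3,54), B(d4,43), E(d2,25), D(d2,23), F(d4,19), A(d2,15)
C→slot 3; B→slot 4; E→slot 2; D→slot 1; F skipped; A skipped.
Profit = 23 + 25 + 54 + 43 = 145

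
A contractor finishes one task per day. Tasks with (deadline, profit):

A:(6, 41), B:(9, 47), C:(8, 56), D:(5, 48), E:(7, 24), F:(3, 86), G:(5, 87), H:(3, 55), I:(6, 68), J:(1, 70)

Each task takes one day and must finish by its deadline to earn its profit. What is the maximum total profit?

Sort by profit descending; place each in the latest free slot ≤ its deadline.
Profit order: G=87 F=86 J=70 I=68 C=56 H=55 D=48 B=47 A=41 E=24
Assign: G→slot 5, F→slot 3, J→slot 1, I→slot 6, C→slot 8, H→slot 2, D→slot 4, B→slot 9, A skipped, E→slot 7.
Slots: [1:J] [2:H] [3:F] [4:D] [5:G] [6:I] [7:E] [8:C] [9:B]
Profit = 70 + 55 + 86 + 48 + 87 + 68 + 24 + 56 + 47 = 541

541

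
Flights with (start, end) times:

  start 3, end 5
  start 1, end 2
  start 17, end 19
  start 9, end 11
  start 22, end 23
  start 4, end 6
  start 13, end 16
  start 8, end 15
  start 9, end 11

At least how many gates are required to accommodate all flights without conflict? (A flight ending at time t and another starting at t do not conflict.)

3

starts: [1, 3, 4, 8, 9, 9, 13, 17, 22]
ends:   [2, 5, 6, 11, 11, 15, 16, 19, 23]
s1→1 e2→0 s3→1 s4→2 e5→1 e6→0 s8→1 s9→2 s9→3  — peak 3.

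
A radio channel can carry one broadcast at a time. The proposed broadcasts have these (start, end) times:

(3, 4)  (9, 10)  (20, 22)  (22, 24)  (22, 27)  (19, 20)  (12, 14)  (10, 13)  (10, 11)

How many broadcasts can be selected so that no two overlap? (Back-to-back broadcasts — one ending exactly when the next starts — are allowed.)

Order by finish time; keep every interval that doesn't clash with the previous kept one.
By end time: (3,4), (9,10), (10,11), (10,13), (12,14), (19,20), (20,22), (22,24), (22,27).
Pick (3,4); next start ≥ 4 → (9,10); next start ≥ 10 → (10,11); next start ≥ 11 → (12,14); next start ≥ 14 → (19,20); next start ≥ 20 → (20,22); next start ≥ 22 → (22,24).
Selected 7 broadcasts.

7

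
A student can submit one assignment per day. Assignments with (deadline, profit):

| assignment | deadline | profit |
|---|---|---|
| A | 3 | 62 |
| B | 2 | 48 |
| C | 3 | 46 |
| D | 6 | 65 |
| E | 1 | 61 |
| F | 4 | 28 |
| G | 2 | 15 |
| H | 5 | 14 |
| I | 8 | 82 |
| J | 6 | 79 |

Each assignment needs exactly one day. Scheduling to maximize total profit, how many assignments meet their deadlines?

Sort by profit descending; place each in the latest free slot ≤ its deadline.
By profit: I(d8,82), J(d6,79), D(d6,65), A(d3,62), E(d1,61), B(d2,48), C(d3,46), F(d4,28), G(d2,15), H(d5,14)
I→slot 8; J→slot 6; D→slot 5; A→slot 3; E→slot 1; B→slot 2; C skipped; F→slot 4; G skipped; H skipped.
7 of 10 scheduled.

7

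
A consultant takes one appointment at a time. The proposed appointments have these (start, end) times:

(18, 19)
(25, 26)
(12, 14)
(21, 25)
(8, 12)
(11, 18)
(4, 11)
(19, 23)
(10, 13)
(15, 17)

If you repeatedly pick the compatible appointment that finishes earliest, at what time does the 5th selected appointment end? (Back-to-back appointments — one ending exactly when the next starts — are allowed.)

23

Order by finish time; keep every interval that doesn't clash with the previous kept one.
Sorted by end: (4,11)  (8,12)  (10,13)  (12,14)  (15,17)  (11,18)  (18,19)  (19,23)  (21,25)  (25,26)
take (4,11); take (12,14); take (15,17); take (18,19); take (19,23); skip (21,25); take (25,26).
Selected: (4,11) (12,14) (15,17) (18,19) (19,23) (25,26)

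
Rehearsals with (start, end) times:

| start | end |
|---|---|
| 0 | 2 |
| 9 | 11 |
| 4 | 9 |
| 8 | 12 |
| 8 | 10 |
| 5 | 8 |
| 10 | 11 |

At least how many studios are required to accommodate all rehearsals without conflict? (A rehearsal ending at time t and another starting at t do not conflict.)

3

Count concurrent intervals with a sweep; the peak is the room count.
starts: [0, 4, 5, 8, 8, 9, 10]
ends:   [2, 8, 9, 10, 11, 11, 12]
s0→1 e2→0 s4→1 s5→2 e8→1 s8→2 s8→3  — peak 3.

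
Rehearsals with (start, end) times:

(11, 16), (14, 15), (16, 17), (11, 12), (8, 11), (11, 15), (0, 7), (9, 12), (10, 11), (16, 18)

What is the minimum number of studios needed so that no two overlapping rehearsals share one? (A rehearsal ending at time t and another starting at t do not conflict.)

starts: [0, 8, 9, 10, 11, 11, 11, 14, 16, 16]
ends:   [7, 11, 11, 12, 12, 15, 15, 16, 17, 18]
s0→1 e7→0 s8→1 s9→2 s10→3 e11→2 e11→1 s11→2 s11→3 s11→4  — peak 4.

4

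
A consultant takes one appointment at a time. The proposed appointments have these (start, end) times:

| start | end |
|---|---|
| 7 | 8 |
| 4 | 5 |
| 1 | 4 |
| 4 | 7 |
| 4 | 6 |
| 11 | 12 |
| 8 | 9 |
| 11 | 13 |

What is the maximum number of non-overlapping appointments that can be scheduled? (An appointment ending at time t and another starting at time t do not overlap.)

5

Sort by end time and greedily take each interval whose start is ≥ the last chosen end.
Sorted by end: (1,4)  (4,5)  (4,6)  (4,7)  (7,8)  (8,9)  (11,12)  (11,13)
take (1,4); take (4,5); skip (4,7); take (7,8); take (8,9); take (11,12).
Selected 5 appointments.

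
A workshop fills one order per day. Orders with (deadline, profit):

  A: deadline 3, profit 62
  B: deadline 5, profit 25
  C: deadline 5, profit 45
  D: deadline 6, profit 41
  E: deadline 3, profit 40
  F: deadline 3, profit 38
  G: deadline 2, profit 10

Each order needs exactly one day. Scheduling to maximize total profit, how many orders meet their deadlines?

By profit: A(d3,62), C(d5,45), D(d6,41), E(d3,40), F(d3,38), B(d5,25), G(d2,10)
A→slot 3; C→slot 5; D→slot 6; E→slot 2; F→slot 1; B→slot 4; G skipped.
6 of 7 scheduled.

6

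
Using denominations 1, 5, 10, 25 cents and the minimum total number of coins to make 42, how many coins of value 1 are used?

2

42 = 1×25 + 1×10 + 1×5 + 2×1
Count of 1: 2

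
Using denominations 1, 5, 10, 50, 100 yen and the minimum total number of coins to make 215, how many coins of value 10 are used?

1

Greedy: take as many of the largest coin as possible, then repeat with the remainder.
215 = 2×100 + 1×10 + 1×5
Count of 10: 1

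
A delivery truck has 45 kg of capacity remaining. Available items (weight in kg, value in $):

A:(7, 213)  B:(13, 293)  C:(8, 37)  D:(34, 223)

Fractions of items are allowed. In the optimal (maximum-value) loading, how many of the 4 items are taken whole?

Greedy by value/weight ratio, highest first.
Order: A (213/7=30.43) > B (293/13=22.54) > D (223/34=6.56) > C (37/8=4.62)
Fill: take A (7 @ 213) → take B (13 @ 293) → take 25/34 of D → 163.97; 45/45 used.
2 item(s) taken whole; one partial (take 25/34 of D).

2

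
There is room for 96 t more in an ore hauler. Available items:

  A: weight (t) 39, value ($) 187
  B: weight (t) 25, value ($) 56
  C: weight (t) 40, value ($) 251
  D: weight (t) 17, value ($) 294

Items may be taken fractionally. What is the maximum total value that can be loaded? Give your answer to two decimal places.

732.00

Ratios (sorted): D 17.29, C 6.28, A 4.79, B 2.24
take D (17 @ 294); take C (40 @ 251); take A (39 @ 187). Capacity used 96/96.
Total value = 732.00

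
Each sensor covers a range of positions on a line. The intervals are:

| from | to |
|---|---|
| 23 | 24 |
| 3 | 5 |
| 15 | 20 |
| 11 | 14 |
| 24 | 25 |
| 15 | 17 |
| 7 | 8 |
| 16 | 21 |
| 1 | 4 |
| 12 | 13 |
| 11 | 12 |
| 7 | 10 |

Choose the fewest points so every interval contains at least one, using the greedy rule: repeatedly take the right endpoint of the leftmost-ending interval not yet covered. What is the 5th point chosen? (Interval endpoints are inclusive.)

Sort by right endpoint; whenever an interval is uncovered, place a point at its right end.
Sorted: [1,4] [3,5] [7,8] [7,10] [11,12] [12,13] [11,14] [15,17] [15,20] [16,21] [23,24] [24,25]
{[1,4],[3,5]} hit by 4; {[7,8],[7,10]} hit by 8; {[11,12],[12,13],[11,14]} hit by 12; {[15,17],[15,20],[16,21]} hit by 17; {[23,24],[24,25]} hit by 24.
Points: 4, 8, 12, 17, 24 (5 total).

24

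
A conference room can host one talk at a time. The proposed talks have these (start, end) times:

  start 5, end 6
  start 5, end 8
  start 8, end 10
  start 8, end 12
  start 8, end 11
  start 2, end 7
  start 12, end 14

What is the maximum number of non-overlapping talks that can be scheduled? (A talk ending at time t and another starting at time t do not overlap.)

3

By end time: (5,6), (2,7), (5,8), (8,10), (8,11), (8,12), (12,14).
Pick (5,6); next start ≥ 6 → (8,10); next start ≥ 10 → (12,14).
Selected 3 talks.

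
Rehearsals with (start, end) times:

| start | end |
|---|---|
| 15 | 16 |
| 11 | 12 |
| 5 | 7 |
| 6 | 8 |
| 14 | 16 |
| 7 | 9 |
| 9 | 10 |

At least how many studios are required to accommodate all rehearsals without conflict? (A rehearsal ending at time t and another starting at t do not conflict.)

Count concurrent intervals with a sweep; the peak is the room count.
starts: [5, 6, 7, 9, 11, 14, 15]
ends:   [7, 8, 9, 10, 12, 16, 16]
s5→1 s6→2  — peak 2.

2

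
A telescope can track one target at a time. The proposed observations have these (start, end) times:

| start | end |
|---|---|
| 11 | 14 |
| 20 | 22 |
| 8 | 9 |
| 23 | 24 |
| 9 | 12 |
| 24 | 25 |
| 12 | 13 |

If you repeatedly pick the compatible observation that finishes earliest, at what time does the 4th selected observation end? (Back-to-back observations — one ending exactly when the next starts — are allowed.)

22

Sort by end time and greedily take each interval whose start is ≥ the last chosen end.
By end time: (8,9), (9,12), (12,13), (11,14), (20,22), (23,24), (24,25).
Pick (8,9); next start ≥ 9 → (9,12); next start ≥ 12 → (12,13); next start ≥ 13 → (20,22); next start ≥ 22 → (23,24); next start ≥ 24 → (24,25).
Selected: (8,9) (9,12) (12,13) (20,22) (23,24) (24,25)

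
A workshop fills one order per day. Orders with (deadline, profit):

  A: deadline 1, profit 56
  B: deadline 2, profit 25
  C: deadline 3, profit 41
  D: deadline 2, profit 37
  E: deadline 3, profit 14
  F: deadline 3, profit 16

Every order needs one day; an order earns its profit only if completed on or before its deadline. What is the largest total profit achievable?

Take jobs in profit order; each goes to the latest open slot no later than its deadline.
By profit: A(d1,56), C(d3,41), D(d2,37), B(d2,25), F(d3,16), E(d3,14)
A→slot 1; C→slot 3; D→slot 2; B skipped; F skipped; E skipped.
Profit = 56 + 37 + 41 = 134

134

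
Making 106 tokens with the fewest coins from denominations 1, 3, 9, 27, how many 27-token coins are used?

3

106 = 3×27 + 2×9 + 2×3 + 1×1
Count of 27: 3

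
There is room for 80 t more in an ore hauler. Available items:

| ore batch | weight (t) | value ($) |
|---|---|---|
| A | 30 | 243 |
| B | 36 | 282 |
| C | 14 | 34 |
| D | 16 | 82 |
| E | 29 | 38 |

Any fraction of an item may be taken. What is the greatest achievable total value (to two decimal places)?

596.75

Order: A (243/30=8.10) > B (282/36=7.83) > D (82/16=5.12) > C (34/14=2.43) > E (38/29=1.31)
Fill: take A (30 @ 243) → take B (36 @ 282) → take 14/16 of D → 71.75; 80/80 used.
Total value = 596.75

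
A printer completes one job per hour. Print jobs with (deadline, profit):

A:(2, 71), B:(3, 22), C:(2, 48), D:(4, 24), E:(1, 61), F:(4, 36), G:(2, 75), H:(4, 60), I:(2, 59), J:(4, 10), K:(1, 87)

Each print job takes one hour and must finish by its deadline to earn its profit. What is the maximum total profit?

258

Take jobs in profit order; each goes to the latest open slot no later than its deadline.
By profit: K(d1,87), G(d2,75), A(d2,71), E(d1,61), H(d4,60), I(d2,59), C(d2,48), F(d4,36), D(d4,24), B(d3,22), J(d4,10)
K→slot 1; G→slot 2; A skipped; E skipped; H→slot 4; I skipped; C skipped; F→slot 3; D skipped; B skipped; J skipped.
Profit = 87 + 75 + 36 + 60 = 258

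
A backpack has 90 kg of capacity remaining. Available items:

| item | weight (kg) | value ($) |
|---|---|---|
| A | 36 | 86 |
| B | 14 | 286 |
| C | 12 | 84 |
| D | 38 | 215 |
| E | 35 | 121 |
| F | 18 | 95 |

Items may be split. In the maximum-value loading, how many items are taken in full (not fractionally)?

4

Ratios (sorted): B 20.43, C 7.00, D 5.66, F 5.28, E 3.46, A 2.39
take B (14 @ 286); take C (12 @ 84); take D (38 @ 215); take F (18 @ 95); take 8/35 of E → 27.66. Capacity used 90/90.
4 item(s) taken whole; one partial (take 8/35 of E).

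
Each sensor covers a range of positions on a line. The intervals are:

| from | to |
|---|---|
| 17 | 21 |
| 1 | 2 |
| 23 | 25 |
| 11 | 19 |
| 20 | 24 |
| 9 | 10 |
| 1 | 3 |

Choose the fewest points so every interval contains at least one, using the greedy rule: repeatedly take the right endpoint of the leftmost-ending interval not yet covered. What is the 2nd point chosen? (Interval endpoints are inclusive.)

10

Sorted: [1,2] [1,3] [9,10] [11,19] [17,21] [20,24] [23,25]
{[1,2],[1,3]} hit by 2; {[9,10]} hit by 10; {[11,19],[17,21]} hit by 19; {[20,24],[23,25]} hit by 24.
Points: 2, 10, 19, 24 (4 total).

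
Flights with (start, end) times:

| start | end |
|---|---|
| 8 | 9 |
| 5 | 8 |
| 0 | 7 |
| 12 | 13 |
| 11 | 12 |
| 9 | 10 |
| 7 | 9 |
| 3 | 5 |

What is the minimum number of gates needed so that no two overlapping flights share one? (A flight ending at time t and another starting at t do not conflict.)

2

Events (time:±→running): 0:+→1 3:+→2 … peak 2.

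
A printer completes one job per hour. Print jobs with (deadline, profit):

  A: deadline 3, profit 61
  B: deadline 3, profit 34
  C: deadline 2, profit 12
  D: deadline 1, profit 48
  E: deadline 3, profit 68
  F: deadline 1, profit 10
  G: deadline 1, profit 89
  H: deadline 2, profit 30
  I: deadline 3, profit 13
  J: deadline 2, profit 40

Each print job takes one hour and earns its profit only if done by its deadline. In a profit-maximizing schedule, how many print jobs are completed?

Take jobs in profit order; each goes to the latest open slot no later than its deadline.
By profit: G(d1,89), E(d3,68), A(d3,61), D(d1,48), J(d2,40), B(d3,34), H(d2,30), I(d3,13), C(d2,12), F(d1,10)
G→slot 1; E→slot 3; A→slot 2; D skipped; J skipped; B skipped; H skipped; I skipped; C skipped; F skipped.
3 of 10 scheduled.

3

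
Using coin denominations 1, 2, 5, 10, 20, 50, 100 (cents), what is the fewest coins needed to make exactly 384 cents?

8

Use the largest denomination that fits, subtract, and repeat.
384 = 3×100 + 1×50 + 1×20 + 1×10 + 2×2
Total coins = 3 + 1 + 1 + 1 + 2 = 8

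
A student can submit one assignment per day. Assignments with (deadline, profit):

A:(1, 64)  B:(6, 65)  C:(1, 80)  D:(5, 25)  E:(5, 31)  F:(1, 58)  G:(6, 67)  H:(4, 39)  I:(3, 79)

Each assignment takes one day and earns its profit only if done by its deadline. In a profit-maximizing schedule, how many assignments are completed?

Sort by profit descending; place each in the latest free slot ≤ its deadline.
Profit order: C=80 I=79 G=67 B=65 A=64 F=58 H=39 E=31 D=25
Assign: C→slot 1, I→slot 3, G→slot 6, B→slot 5, A skipped, F skipped, H→slot 4, E→slot 2, D skipped.
Slots: [1:C] [2:E] [3:I] [4:H] [5:B] [6:G]
6 of 9 scheduled.

6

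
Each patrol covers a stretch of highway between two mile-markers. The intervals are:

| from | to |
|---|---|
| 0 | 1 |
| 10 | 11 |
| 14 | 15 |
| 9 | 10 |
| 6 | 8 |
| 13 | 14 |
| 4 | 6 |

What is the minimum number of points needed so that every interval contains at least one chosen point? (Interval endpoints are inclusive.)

4

Process intervals by earliest right end; each time one isn't hit yet, stab at its right endpoint.
Sorted: [0,1] [4,6] [6,8] [9,10] [10,11] [13,14] [14,15]
{[0,1]} hit by 1; {[4,6],[6,8]} hit by 6; {[9,10],[10,11]} hit by 10; {[13,14],[14,15]} hit by 14.
Points: 1, 6, 10, 14 (4 total).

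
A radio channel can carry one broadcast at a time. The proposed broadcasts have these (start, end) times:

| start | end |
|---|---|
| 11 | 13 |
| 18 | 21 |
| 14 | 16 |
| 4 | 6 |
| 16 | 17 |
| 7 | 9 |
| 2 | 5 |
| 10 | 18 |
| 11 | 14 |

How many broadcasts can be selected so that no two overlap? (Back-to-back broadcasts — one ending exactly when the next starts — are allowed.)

By end time: (2,5), (4,6), (7,9), (11,13), (11,14), (14,16), (16,17), (10,18), (18,21).
Pick (2,5); next start ≥ 5 → (7,9); next start ≥ 9 → (11,13); next start ≥ 13 → (14,16); next start ≥ 16 → (16,17); next start ≥ 17 → (18,21).
Selected 6 broadcasts.

6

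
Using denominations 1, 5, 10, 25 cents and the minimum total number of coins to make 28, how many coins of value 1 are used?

Greedy: take as many of the largest coin as possible, then repeat with the remainder.
28 − 1×25→3 − 3×1→0
Count of 1: 3

3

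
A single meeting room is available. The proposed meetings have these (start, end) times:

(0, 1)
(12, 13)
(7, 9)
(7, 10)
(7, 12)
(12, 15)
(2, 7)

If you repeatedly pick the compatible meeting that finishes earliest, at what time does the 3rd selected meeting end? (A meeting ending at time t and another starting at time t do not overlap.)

9

Greedy by earliest finish: after sorting by end time, pick each interval compatible with the last pick.
Sorted by end: (0,1)  (2,7)  (7,9)  (7,10)  (7,12)  (12,13)  (12,15)
take (0,1); take (2,7); take (7,9); take (12,13); skip (12,15).
Selected: (0,1) (2,7) (7,9) (12,13)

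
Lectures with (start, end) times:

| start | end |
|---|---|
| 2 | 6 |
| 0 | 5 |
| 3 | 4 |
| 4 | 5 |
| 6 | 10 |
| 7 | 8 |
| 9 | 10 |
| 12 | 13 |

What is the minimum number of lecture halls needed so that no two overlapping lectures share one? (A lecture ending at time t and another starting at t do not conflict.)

Count concurrent intervals with a sweep; the peak is the room count.
Events (time:±→running): 0:+→1 2:+→2 3:+→3 … peak 3.

3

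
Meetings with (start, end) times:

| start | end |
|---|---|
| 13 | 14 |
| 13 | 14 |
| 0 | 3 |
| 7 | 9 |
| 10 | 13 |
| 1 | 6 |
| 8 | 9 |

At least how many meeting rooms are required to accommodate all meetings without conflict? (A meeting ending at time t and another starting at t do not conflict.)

Events (time:±→running): 0:+→1 1:+→2 … peak 2.

2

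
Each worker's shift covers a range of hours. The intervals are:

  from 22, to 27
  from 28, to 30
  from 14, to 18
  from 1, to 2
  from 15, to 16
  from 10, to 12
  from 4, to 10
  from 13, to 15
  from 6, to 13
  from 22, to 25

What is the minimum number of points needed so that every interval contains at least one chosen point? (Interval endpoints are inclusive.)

5

By right end: [1,2]  [4,10]  [10,12]  [6,13]  [13,15]  [15,16]  [14,18]  [22,25]  [22,27]  [28,30]
[1,2] uncovered → point at 2; [4,10] uncovered → point at 10; [13,15] uncovered → point at 15; [22,25] uncovered → point at 25; [28,30] uncovered → point at 30.
Points: 2, 10, 15, 25, 30 (5 total).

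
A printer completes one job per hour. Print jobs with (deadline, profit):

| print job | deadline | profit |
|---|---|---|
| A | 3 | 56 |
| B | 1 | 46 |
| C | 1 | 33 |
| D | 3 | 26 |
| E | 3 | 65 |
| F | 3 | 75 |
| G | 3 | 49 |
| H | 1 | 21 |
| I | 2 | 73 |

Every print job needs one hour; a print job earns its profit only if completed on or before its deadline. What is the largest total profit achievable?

Take jobs in profit order; each goes to the latest open slot no later than its deadline.
By profit: F(d3,75), I(d2,73), E(d3,65), A(d3,56), G(d3,49), B(d1,46), C(d1,33), D(d3,26), H(d1,21)
F→slot 3; I→slot 2; E→slot 1; A skipped; G skipped; B skipped; C skipped; D skipped; H skipped.
Profit = 65 + 73 + 75 = 213

213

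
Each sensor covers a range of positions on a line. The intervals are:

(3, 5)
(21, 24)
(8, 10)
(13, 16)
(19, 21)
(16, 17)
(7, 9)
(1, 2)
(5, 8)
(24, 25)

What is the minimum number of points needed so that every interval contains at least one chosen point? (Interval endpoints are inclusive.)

6

Sorted: [1,2] [3,5] [5,8] [7,9] [8,10] [13,16] [16,17] [19,21] [21,24] [24,25]
{[1,2]} hit by 2; {[3,5],[5,8]} hit by 5; {[7,9],[8,10]} hit by 9; {[13,16],[16,17]} hit by 16; {[19,21],[21,24]} hit by 21; {[24,25]} hit by 25.
Points: 2, 5, 9, 16, 21, 25 (6 total).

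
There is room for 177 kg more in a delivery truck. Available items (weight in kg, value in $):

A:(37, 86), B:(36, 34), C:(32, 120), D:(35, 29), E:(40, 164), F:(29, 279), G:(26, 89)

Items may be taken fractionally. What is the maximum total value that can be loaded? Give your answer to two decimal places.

Sort by value per unit weight and fill in that order.
Ratios (sorted): F 9.62, E 4.10, C 3.75, G 3.42, A 2.32, B 0.94, D 0.83
take F (29 @ 279); take E (40 @ 164); take C (32 @ 120); take G (26 @ 89); take A (37 @ 86); take 13/36 of B → 12.28. Capacity used 177/177.
Total value = 750.28

750.28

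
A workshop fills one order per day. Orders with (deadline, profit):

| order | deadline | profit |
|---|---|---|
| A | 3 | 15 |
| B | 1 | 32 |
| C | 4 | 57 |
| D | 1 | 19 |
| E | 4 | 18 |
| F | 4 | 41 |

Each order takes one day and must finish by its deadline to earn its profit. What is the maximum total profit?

Take jobs in profit order; each goes to the latest open slot no later than its deadline.
By profit: C(d4,57), F(d4,41), B(d1,32), D(d1,19), E(d4,18), A(d3,15)
C→slot 4; F→slot 3; B→slot 1; D skipped; E→slot 2; A skipped.
Profit = 32 + 18 + 41 + 57 = 148

148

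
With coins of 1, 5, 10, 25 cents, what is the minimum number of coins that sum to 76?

4

76 − 3×25→1 − 1×1→0
Total coins = 3 + 1 = 4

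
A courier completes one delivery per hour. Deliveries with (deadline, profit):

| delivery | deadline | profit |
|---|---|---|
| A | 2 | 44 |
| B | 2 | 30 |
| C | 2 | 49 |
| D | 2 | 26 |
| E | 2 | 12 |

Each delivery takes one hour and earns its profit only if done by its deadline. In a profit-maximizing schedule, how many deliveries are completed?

Profit order: C=49 A=44 B=30 D=26 E=12
Assign: C→slot 2, A→slot 1, B skipped, D skipped, E skipped.
Slots: [1:A] [2:C]
2 of 5 scheduled.

2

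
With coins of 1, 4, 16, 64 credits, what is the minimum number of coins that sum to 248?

8

248 = 3×64 + 3×16 + 2×4
Total coins = 3 + 3 + 2 = 8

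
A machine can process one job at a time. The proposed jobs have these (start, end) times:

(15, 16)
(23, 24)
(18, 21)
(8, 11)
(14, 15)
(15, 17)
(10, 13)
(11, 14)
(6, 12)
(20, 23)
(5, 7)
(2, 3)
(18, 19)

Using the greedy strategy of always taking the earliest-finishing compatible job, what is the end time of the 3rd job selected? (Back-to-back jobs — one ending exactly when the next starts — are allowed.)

Sort by end time and greedily take each interval whose start is ≥ the last chosen end.
By end time: (2,3), (5,7), (8,11), (6,12), (10,13), (11,14), (14,15), (15,16), (15,17), (18,19), (18,21), (20,23), (23,24).
Pick (2,3); next start ≥ 3 → (5,7); next start ≥ 7 → (8,11); next start ≥ 11 → (11,14); next start ≥ 14 → (14,15); next start ≥ 15 → (15,16); next start ≥ 16 → (18,19); next start ≥ 19 → (20,23); next start ≥ 23 → (23,24).
Selected: (2,3) (5,7) (8,11) (11,14) (14,15) (15,16) (18,19) (20,23) (23,24)

11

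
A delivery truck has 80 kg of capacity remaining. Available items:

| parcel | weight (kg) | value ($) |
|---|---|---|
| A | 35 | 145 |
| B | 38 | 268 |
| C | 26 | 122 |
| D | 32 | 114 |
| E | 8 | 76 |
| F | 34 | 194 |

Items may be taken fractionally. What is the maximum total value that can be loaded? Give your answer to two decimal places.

538.00

Order: E (76/8=9.50) > B (268/38=7.05) > F (194/34=5.71) > C (122/26=4.69) > A (145/35=4.14) > D (114/32=3.56)
Fill: take E (8 @ 76) → take B (38 @ 268) → take F (34 @ 194); 80/80 used.
Total value = 538.00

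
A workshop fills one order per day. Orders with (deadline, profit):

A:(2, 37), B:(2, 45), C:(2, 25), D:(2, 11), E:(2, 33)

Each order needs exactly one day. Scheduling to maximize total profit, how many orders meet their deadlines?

Take jobs in profit order; each goes to the latest open slot no later than its deadline.
By profit: B(d2,45), A(d2,37), E(d2,33), C(d2,25), D(d2,11)
B→slot 2; A→slot 1; E skipped; C skipped; D skipped.
2 of 5 scheduled.

2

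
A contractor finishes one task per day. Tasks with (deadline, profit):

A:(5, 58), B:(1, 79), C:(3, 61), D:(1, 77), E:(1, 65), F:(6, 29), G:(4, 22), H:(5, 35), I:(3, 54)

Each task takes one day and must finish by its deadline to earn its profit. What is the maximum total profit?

316

By profit: B(d1,79), D(d1,77), E(d1,65), C(d3,61), A(d5,58), I(d3,54), H(d5,35), F(d6,29), G(d4,22)
B→slot 1; D skipped; E skipped; C→slot 3; A→slot 5; I→slot 2; H→slot 4; F→slot 6; G skipped.
Profit = 79 + 54 + 61 + 35 + 58 + 29 = 316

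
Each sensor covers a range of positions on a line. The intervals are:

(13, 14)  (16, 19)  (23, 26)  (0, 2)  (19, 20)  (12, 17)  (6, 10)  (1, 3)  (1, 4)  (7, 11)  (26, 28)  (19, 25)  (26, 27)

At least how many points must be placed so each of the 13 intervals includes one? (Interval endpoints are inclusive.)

5

By right end: [0,2]  [1,3]  [1,4]  [6,10]  [7,11]  [13,14]  [12,17]  [16,19]  [19,20]  [19,25]  [23,26]  [26,27]  [26,28]
[0,2] uncovered → point at 2; [6,10] uncovered → point at 10; [13,14] uncovered → point at 14; [16,19] uncovered → point at 19; [23,26] uncovered → point at 26.
Points: 2, 10, 14, 19, 26 (5 total).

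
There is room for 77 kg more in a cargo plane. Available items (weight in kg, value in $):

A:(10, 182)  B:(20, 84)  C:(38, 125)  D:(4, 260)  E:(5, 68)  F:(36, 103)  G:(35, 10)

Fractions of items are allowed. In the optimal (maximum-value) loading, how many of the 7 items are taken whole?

Ratios (sorted): D 65.00, A 18.20, E 13.60, B 4.20, C 3.29, F 2.86, G 0.29
take D (4 @ 260); take A (10 @ 182); take E (5 @ 68); take B (20 @ 84); take C (38 @ 125). Capacity used 77/77.
5 item(s) taken whole.

5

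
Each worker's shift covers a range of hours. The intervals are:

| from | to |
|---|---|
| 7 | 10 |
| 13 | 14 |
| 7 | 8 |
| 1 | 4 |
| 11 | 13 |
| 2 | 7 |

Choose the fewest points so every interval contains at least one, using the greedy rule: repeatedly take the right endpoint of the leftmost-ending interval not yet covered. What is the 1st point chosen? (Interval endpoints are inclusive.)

4

By right end: [1,4]  [2,7]  [7,8]  [7,10]  [11,13]  [13,14]
[1,4] uncovered → point at 4; [7,8] uncovered → point at 8; [11,13] uncovered → point at 13.
Points: 4, 8, 13 (3 total).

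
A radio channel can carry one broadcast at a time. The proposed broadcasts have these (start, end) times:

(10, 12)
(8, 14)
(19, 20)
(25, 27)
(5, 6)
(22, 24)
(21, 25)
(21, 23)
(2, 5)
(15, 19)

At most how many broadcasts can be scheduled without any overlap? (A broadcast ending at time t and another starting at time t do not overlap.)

7

By end time: (2,5), (5,6), (10,12), (8,14), (15,19), (19,20), (21,23), (22,24), (21,25), (25,27).
Pick (2,5); next start ≥ 5 → (5,6); next start ≥ 6 → (10,12); next start ≥ 12 → (15,19); next start ≥ 19 → (19,20); next start ≥ 20 → (21,23); next start ≥ 23 → (25,27).
Selected 7 broadcasts.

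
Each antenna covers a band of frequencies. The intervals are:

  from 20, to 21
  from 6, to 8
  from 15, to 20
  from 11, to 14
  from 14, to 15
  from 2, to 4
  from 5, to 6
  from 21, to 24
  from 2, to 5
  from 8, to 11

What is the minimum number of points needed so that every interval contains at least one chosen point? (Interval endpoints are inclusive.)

5

By right end: [2,4]  [2,5]  [5,6]  [6,8]  [8,11]  [11,14]  [14,15]  [15,20]  [20,21]  [21,24]
[2,4] uncovered → point at 4; [5,6] uncovered → point at 6; [8,11] uncovered → point at 11; [14,15] uncovered → point at 15; [20,21] uncovered → point at 21.
Points: 4, 6, 11, 15, 21 (5 total).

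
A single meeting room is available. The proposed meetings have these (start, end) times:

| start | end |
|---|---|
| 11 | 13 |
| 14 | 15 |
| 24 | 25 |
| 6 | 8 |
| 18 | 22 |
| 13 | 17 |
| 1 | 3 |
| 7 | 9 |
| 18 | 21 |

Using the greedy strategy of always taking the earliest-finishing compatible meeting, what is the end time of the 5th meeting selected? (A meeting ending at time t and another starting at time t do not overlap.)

Sort by end time and greedily take each interval whose start is ≥ the last chosen end.
By end time: (1,3), (6,8), (7,9), (11,13), (14,15), (13,17), (18,21), (18,22), (24,25).
Pick (1,3); next start ≥ 3 → (6,8); next start ≥ 8 → (11,13); next start ≥ 13 → (14,15); next start ≥ 15 → (18,21); next start ≥ 21 → (24,25).
Selected: (1,3) (6,8) (11,13) (14,15) (18,21) (24,25)

21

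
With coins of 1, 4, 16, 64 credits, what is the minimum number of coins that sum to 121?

121 = 1×64 + 3×16 + 2×4 + 1×1
Total coins = 1 + 3 + 2 + 1 = 7

7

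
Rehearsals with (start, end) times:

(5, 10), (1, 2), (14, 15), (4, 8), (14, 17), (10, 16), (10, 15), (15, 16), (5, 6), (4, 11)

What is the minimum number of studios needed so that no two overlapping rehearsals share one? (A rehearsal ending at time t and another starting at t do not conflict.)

4

Count concurrent intervals with a sweep; the peak is the room count.
starts: [1, 4, 4, 5, 5, 10, 10, 14, 14, 15]
ends:   [2, 6, 8, 10, 11, 15, 15, 16, 16, 17]
s1→1 e2→0 s4→1 s4→2 s5→3 s5→4  — peak 4.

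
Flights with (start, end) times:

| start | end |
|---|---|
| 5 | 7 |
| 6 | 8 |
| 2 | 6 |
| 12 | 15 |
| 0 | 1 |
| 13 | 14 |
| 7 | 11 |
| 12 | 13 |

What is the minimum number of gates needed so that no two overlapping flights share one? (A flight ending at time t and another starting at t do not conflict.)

Events (time:±→running): 0:+→1 1:-→0 2:+→1 5:+→2 … peak 2.

2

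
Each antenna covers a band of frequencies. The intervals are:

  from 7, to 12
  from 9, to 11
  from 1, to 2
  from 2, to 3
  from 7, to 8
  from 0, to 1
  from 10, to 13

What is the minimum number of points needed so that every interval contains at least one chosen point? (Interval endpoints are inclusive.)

4

Process intervals by earliest right end; each time one isn't hit yet, stab at its right endpoint.
Sorted: [0,1] [1,2] [2,3] [7,8] [9,11] [7,12] [10,13]
{[0,1],[1,2]} hit by 1; {[2,3]} hit by 3; {[7,8]} hit by 8; {[9,11],[7,12],[10,13]} hit by 11.
Points: 1, 3, 8, 11 (4 total).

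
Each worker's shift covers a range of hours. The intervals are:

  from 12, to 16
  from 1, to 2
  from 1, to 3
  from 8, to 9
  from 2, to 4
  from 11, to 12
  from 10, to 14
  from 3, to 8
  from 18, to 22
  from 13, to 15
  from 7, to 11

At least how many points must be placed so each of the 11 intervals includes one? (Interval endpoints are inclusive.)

By right end: [1,2]  [1,3]  [2,4]  [3,8]  [8,9]  [7,11]  [11,12]  [10,14]  [13,15]  [12,16]  [18,22]
[1,2] uncovered → point at 2; [3,8] uncovered → point at 8; [11,12] uncovered → point at 12; [13,15] uncovered → point at 15; [18,22] uncovered → point at 22.
Points: 2, 8, 12, 15, 22 (5 total).

5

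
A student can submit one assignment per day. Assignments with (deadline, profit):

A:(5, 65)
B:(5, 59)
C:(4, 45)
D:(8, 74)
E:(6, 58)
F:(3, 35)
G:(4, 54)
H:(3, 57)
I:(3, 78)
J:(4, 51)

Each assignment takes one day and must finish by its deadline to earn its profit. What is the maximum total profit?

Take jobs in profit order; each goes to the latest open slot no later than its deadline.
By profit: I(d3,78), D(d8,74), A(d5,65), B(d5,59), E(d6,58), H(d3,57), G(d4,54), J(d4,51), C(d4,45), F(d3,35)
I→slot 3; D→slot 8; A→slot 5; B→slot 4; E→slot 6; H→slot 2; G→slot 1; J skipped; C skipped; F skipped.
Profit = 54 + 57 + 78 + 59 + 65 + 58 + 74 = 445

445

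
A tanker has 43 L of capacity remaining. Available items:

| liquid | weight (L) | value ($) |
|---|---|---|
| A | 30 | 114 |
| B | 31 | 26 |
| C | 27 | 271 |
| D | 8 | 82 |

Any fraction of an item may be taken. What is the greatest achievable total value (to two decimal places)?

383.40

Order: D (82/8=10.25) > C (271/27=10.04) > A (114/30=3.80) > B (26/31=0.84)
Fill: take D (8 @ 82) → take C (27 @ 271) → take 8/30 of A → 30.40; 43/43 used.
Total value = 383.40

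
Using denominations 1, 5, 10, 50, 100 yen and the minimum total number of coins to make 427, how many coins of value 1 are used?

427 − 4×100→27 − 2×10→7 − 1×5→2 − 2×1→0
Count of 1: 2

2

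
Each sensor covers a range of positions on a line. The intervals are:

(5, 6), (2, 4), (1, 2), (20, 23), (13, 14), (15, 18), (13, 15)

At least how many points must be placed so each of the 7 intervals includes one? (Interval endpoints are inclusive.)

5

Sort by right endpoint; whenever an interval is uncovered, place a point at its right end.
Sorted: [1,2] [2,4] [5,6] [13,14] [13,15] [15,18] [20,23]
{[1,2],[2,4]} hit by 2; {[5,6]} hit by 6; {[13,14],[13,15]} hit by 14; {[15,18]} hit by 18; {[20,23]} hit by 23.
Points: 2, 6, 14, 18, 23 (5 total).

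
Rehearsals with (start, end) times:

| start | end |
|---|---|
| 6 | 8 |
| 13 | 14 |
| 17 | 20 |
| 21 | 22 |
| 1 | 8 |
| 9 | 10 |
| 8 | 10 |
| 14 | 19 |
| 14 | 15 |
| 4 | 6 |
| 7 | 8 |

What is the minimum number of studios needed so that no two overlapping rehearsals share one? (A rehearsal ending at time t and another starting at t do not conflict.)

The answer is the maximum number of intervals overlapping at any instant.
Events (time:±→running): 1:+→1 4:+→2 6:-→1 6:+→2 7:+→3 … peak 3.

3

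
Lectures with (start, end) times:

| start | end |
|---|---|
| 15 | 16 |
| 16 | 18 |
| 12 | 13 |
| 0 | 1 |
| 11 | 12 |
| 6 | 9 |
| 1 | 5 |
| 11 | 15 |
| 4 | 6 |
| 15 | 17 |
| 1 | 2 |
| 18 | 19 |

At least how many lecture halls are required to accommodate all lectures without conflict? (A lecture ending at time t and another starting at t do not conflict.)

Events (time:±→running): 0:+→1 1:-→0 1:+→1 1:+→2 … peak 2.

2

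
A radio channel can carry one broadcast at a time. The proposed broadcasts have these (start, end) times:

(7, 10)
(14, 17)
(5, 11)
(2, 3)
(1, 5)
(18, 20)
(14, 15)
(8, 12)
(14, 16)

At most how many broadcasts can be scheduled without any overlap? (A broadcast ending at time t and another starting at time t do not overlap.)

4

Sort by end time and greedily take each interval whose start is ≥ the last chosen end.
Sorted by end: (2,3)  (1,5)  (7,10)  (5,11)  (8,12)  (14,15)  (14,16)  (14,17)  (18,20)
take (2,3); take (7,10); take (14,15); skip (14,16); take (18,20).
Selected 4 broadcasts.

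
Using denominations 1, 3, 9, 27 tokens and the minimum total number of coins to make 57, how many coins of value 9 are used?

57 − 2×27→3 − 1×3→0
Count of 9: 0

0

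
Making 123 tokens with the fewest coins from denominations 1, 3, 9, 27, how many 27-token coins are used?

4

Greedy: take as many of the largest coin as possible, then repeat with the remainder.
123 − 4×27→15 − 1×9→6 − 2×3→0
Count of 27: 4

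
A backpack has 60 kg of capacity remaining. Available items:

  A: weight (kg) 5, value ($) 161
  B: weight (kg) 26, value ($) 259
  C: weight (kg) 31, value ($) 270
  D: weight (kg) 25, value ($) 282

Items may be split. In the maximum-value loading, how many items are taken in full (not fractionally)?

3

Sort by value per unit weight and fill in that order.
Ratios (sorted): A 32.20, D 11.28, B 9.96, C 8.71
take A (5 @ 161); take D (25 @ 282); take B (26 @ 259); take 4/31 of C → 34.84. Capacity used 60/60.
3 item(s) taken whole; one partial (take 4/31 of C).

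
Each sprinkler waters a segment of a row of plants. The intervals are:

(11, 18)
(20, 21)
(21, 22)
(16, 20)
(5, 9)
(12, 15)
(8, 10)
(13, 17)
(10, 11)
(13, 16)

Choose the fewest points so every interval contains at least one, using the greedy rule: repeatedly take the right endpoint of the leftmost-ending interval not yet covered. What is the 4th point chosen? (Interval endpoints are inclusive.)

Process intervals by earliest right end; each time one isn't hit yet, stab at its right endpoint.
Sorted: [5,9] [8,10] [10,11] [12,15] [13,16] [13,17] [11,18] [16,20] [20,21] [21,22]
{[5,9],[8,10]} hit by 9; {[10,11]} hit by 11; {[12,15],[13,16],[13,17],[11,18]} hit by 15; {[16,20],[20,21]} hit by 20; {[21,22]} hit by 22.
Points: 9, 11, 15, 20, 22 (5 total).

20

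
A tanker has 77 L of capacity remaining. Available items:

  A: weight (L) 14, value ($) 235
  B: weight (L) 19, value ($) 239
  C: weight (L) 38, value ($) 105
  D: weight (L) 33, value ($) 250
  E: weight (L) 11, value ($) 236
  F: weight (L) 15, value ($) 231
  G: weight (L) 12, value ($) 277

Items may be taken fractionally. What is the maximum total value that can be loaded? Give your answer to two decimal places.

Order: G (277/12=23.08) > E (236/11=21.45) > A (235/14=16.79) > F (231/15=15.40) > B (239/19=12.58) > D (250/33=7.58) > C (105/38=2.76)
Fill: take G (12 @ 277) → take E (11 @ 236) → take A (14 @ 235) → take F (15 @ 231) → take B (19 @ 239) → take 6/33 of D → 45.45; 77/77 used.
Total value = 1263.45

1263.45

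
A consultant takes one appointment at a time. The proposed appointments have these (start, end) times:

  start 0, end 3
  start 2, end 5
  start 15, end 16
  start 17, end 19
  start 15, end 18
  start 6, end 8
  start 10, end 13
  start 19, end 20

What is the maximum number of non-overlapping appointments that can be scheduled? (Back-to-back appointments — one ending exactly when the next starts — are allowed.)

By end time: (0,3), (2,5), (6,8), (10,13), (15,16), (15,18), (17,19), (19,20).
Pick (0,3); next start ≥ 3 → (6,8); next start ≥ 8 → (10,13); next start ≥ 13 → (15,16); next start ≥ 16 → (17,19); next start ≥ 19 → (19,20).
Selected 6 appointments.

6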